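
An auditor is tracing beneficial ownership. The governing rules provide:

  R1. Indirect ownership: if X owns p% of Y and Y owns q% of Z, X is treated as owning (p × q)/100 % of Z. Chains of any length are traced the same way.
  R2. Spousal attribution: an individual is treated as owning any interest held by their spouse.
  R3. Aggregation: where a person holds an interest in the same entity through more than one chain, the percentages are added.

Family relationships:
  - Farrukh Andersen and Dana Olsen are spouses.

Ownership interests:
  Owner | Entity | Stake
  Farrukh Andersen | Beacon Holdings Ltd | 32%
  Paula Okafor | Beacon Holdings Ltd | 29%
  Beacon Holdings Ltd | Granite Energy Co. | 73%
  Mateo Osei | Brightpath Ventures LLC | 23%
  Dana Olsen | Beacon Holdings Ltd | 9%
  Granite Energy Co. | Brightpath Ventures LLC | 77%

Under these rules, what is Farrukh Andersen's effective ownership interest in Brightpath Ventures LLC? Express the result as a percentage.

23.0461%

By spousal attribution (R2), Farrukh Andersen is treated as also owning Dana Olsen's interest in Beacon Holdings Ltd, giving 32% + 9% = 41%.
Chain via Beacon Holdings Ltd → Granite Energy Co. (R1): 41% × 73% × 77% = 23.0461% of Brightpath Ventures LLC.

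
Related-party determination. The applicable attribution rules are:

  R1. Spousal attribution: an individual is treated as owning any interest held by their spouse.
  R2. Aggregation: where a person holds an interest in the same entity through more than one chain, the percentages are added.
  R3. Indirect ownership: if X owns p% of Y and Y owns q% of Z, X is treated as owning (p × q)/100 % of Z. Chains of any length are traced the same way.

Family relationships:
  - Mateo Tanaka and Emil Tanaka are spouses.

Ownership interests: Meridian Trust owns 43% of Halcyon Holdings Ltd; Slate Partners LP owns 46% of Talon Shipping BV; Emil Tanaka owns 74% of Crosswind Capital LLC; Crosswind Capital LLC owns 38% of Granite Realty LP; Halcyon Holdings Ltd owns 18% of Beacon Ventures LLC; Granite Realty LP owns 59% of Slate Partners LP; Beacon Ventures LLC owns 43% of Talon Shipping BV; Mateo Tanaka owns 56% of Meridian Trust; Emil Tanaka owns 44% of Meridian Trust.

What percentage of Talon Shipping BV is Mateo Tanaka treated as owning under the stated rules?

10.959968%

By spousal attribution (R1), Mateo Tanaka is treated as also owning Emil Tanaka's interest in Meridian Trust, giving 56% + 44% = 100%.
By spousal attribution (R1), Mateo Tanaka is treated as owning Emil Tanaka's 74% interest in Crosswind Capital LLC.
Chain via Meridian Trust → Halcyon Holdings Ltd → Beacon Ventures LLC (R3): 100% × 43% × 18% × 43% = 3.3282% of Talon Shipping BV.
Chain via Crosswind Capital LLC → Granite Realty LP → Slate Partners LP (R3): 74% × 38% × 59% × 46% = 7.631768% of Talon Shipping BV.
Aggregating (R2): 3.3282% + 7.631768% = 10.959968%.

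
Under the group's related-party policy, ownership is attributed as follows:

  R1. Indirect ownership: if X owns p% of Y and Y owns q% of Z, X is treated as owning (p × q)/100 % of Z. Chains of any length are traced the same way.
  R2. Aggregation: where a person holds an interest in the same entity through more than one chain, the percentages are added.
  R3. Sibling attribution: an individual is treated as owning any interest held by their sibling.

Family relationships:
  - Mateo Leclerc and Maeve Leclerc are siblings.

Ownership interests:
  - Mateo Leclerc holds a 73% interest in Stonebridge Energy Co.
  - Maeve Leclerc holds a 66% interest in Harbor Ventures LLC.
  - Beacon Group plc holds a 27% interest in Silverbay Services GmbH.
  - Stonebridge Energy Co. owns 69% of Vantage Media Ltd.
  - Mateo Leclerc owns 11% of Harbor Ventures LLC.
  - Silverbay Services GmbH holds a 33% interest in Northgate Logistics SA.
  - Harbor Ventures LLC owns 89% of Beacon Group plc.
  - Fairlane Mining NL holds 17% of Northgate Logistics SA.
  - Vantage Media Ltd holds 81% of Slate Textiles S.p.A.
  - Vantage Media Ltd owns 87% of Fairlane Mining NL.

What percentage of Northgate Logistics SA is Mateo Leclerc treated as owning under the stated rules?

By sibling attribution (R3), Mateo Leclerc is treated as also owning Maeve Leclerc's interest in Harbor Ventures LLC, giving 11% + 66% = 77%.
Chain via Harbor Ventures LLC → Beacon Group plc → Silverbay Services GmbH (R1): 77% × 89% × 27% × 33% = 6.106023% of Northgate Logistics SA.
Chain via Stonebridge Energy Co. → Vantage Media Ltd → Fairlane Mining NL (R1): 73% × 69% × 87% × 17% = 7.449723% of Northgate Logistics SA.
Aggregating (R2): 6.106023% + 7.449723% = 13.555746%.

13.555746%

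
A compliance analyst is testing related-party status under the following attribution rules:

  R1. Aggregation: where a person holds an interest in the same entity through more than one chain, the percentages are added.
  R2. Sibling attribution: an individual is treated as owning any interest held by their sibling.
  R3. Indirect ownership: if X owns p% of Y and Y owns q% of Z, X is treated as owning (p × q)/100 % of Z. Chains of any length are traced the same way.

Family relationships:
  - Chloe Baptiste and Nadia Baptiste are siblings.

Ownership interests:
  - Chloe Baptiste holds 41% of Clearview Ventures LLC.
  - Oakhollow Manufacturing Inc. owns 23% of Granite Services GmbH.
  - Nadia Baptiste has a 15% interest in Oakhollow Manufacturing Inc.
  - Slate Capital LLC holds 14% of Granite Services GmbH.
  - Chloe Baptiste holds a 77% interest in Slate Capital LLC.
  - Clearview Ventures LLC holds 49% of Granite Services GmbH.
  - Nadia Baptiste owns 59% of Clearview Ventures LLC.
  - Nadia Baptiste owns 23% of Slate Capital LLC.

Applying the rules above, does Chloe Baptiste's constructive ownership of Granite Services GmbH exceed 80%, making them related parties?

By sibling attribution (R2), Chloe Baptiste is treated as also owning Nadia Baptiste's interest in Slate Capital LLC, giving 77% + 23% = 100%.
By sibling attribution (R2), Chloe Baptiste is treated as also owning Nadia Baptiste's interest in Clearview Ventures LLC, giving 41% + 59% = 100%.
By sibling attribution (R2), Chloe Baptiste is treated as owning Nadia Baptiste's 15% interest in Oakhollow Manufacturing Inc.
Chain via Slate Capital LLC (R3): 100% × 14% = 14% of Granite Services GmbH.
Chain via Clearview Ventures LLC (R3): 100% × 49% = 49% of Granite Services GmbH.
Chain via Oakhollow Manufacturing Inc. (R3): 15% × 23% = 3.45% of Granite Services GmbH.
Aggregating (R1): 14% + 49% + 3.45% = 66.45%.
66.45% does not exceed the 80% threshold, so Chloe is not a related party to Granite Services GmbH.

No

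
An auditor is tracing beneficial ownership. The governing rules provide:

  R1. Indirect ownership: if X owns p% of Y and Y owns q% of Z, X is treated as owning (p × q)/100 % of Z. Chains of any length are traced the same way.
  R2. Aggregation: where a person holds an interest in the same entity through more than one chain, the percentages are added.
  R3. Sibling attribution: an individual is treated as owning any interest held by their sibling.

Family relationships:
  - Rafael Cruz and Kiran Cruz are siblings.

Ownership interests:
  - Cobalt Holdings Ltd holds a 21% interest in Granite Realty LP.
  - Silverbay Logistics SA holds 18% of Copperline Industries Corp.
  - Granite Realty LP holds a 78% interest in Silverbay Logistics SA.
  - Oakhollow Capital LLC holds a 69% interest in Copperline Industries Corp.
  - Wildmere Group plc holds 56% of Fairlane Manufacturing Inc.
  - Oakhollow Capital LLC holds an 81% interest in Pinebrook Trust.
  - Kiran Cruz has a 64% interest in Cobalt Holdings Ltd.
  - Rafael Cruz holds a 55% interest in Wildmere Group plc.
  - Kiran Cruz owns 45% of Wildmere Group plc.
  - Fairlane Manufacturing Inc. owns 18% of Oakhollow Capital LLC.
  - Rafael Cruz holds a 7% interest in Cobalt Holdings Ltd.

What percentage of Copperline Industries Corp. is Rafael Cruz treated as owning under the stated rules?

By sibling attribution (R3), Rafael Cruz is treated as also owning Kiran Cruz's interest in Cobalt Holdings Ltd, giving 7% + 64% = 71%.
By sibling attribution (R3), Rafael Cruz is treated as also owning Kiran Cruz's interest in Wildmere Group plc, giving 55% + 45% = 100%.
Chain via Cobalt Holdings Ltd → Granite Realty LP → Silverbay Logistics SA (R1): 71% × 21% × 78% × 18% = 2.093364% of Copperline Industries Corp.
Chain via Wildmere Group plc → Fairlane Manufacturing Inc. → Oakhollow Capital LLC (R1): 100% × 56% × 18% × 69% = 6.9552% of Copperline Industries Corp.
Aggregating (R2): 2.093364% + 6.9552% = 9.048564%.

9.048564%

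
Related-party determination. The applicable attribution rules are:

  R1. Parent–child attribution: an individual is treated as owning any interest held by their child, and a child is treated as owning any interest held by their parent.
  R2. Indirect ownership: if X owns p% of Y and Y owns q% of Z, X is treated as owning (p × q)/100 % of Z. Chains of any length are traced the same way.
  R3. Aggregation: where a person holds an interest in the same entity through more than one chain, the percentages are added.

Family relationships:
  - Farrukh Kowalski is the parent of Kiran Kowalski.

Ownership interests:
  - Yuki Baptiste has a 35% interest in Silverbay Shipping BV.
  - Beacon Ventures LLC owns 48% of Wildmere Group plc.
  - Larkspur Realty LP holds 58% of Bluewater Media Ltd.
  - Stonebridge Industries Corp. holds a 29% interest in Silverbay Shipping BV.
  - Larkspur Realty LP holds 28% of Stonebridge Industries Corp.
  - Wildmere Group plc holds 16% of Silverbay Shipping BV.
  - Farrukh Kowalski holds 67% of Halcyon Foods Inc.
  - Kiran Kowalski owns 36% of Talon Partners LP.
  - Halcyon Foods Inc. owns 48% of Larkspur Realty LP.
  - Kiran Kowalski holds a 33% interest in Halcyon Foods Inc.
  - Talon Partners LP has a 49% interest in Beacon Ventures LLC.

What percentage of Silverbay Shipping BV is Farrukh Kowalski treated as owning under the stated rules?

5.252352%

By parent–child attribution (R1), Farrukh Kowalski is treated as also owning Kiran Kowalski's interest in Halcyon Foods Inc, giving 67% + 33% = 100%.
By parent–child attribution (R1), Farrukh Kowalski is treated as owning Kiran Kowalski's 36% interest in Talon Partners LP.
Chain via Halcyon Foods Inc. → Larkspur Realty LP → Stonebridge Industries Corp. (R2): 100% × 48% × 28% × 29% = 3.8976% of Silverbay Shipping BV.
Chain via Talon Partners LP → Beacon Ventures LLC → Wildmere Group plc (R2): 36% × 49% × 48% × 16% = 1.354752% of Silverbay Shipping BV.
Aggregating (R3): 3.8976% + 1.354752% = 5.252352%.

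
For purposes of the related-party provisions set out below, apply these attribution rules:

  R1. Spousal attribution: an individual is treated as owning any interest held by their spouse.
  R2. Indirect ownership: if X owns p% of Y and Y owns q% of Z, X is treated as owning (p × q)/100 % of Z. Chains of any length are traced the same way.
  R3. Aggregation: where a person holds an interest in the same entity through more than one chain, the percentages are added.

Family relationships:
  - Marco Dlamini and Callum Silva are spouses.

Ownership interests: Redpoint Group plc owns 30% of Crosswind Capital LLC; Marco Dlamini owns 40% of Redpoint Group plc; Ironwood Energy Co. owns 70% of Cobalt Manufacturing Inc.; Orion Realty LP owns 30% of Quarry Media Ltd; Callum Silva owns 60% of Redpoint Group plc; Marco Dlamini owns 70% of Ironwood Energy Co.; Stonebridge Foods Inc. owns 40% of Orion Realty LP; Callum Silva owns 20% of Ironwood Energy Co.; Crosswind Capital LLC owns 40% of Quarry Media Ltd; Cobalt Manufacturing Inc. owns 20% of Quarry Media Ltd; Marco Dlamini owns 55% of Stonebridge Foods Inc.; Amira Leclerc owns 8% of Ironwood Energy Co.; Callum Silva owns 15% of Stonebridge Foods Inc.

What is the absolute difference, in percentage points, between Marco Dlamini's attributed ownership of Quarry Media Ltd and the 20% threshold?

By spousal attribution (R1), Marco Dlamini is treated as also owning Callum Silva's interest in Stonebridge Foods Inc, giving 55% + 15% = 70%.
By spousal attribution (R1), Marco Dlamini is treated as also owning Callum Silva's interest in Ironwood Energy Co, giving 70% + 20% = 90%.
By spousal attribution (R1), Marco Dlamini is treated as also owning Callum Silva's interest in Redpoint Group plc, giving 40% + 60% = 100%.
Chain via Stonebridge Foods Inc. → Orion Realty LP (R2): 70% × 40% × 30% = 8.4% of Quarry Media Ltd.
Chain via Ironwood Energy Co. → Cobalt Manufacturing Inc. (R2): 90% × 70% × 20% = 12.6% of Quarry Media Ltd.
Chain via Redpoint Group plc → Crosswind Capital LLC (R2): 100% × 30% × 40% = 12% of Quarry Media Ltd.
Aggregating (R3): 8.4% + 12.6% + 12% = 33%.
33% exceeds the 20% threshold by 13 percentage points.

13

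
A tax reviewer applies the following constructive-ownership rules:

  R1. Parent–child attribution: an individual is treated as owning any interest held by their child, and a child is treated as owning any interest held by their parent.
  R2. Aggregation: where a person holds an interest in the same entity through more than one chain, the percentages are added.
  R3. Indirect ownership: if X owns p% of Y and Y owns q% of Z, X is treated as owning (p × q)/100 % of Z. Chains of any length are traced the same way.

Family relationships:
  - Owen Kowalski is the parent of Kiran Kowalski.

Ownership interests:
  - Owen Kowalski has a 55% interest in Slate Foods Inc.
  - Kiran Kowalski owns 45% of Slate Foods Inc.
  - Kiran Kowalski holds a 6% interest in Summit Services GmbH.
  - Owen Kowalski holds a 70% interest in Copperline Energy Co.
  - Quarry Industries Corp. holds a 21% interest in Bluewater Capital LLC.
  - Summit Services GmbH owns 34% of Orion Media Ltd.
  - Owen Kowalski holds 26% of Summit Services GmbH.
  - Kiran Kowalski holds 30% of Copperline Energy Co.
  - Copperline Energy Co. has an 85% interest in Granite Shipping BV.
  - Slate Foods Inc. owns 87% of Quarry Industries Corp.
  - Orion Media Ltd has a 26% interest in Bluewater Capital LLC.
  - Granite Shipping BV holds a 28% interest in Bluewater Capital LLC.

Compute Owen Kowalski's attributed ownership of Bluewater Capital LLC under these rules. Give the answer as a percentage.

By parent–child attribution (R1), Owen Kowalski is treated as also owning Kiran Kowalski's interest in Slate Foods Inc, giving 55% + 45% = 100%.
By parent–child attribution (R1), Owen Kowalski is treated as also owning Kiran Kowalski's interest in Copperline Energy Co, giving 70% + 30% = 100%.
By parent–child attribution (R1), Owen Kowalski is treated as also owning Kiran Kowalski's interest in Summit Services GmbH, giving 26% + 6% = 32%.
Chain via Slate Foods Inc. → Quarry Industries Corp. (R3): 100% × 87% × 21% = 18.27% of Bluewater Capital LLC.
Chain via Copperline Energy Co. → Granite Shipping BV (R3): 100% × 85% × 28% = 23.8% of Bluewater Capital LLC.
Chain via Summit Services GmbH → Orion Media Ltd (R3): 32% × 34% × 26% = 2.8288% of Bluewater Capital LLC.
Aggregating (R2): 18.27% + 23.8% + 2.8288% = 44.8988%.

44.8988%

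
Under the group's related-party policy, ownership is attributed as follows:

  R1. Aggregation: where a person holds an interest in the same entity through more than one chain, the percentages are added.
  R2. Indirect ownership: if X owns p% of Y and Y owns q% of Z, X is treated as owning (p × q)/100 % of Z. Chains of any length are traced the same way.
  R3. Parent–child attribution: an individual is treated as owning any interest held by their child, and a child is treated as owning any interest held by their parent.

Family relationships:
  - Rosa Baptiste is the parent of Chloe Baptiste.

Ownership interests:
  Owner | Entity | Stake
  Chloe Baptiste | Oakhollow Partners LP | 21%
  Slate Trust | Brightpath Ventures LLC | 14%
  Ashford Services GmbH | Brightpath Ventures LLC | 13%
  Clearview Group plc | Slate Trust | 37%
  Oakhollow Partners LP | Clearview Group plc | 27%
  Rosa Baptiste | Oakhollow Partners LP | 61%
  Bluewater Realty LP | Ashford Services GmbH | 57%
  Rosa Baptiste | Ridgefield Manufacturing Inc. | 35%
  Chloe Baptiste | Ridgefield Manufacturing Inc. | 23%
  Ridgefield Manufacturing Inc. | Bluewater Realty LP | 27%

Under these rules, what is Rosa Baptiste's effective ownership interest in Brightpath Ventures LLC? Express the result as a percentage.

By parent–child attribution (R3), Rosa Baptiste is treated as also owning Chloe Baptiste's interest in Oakhollow Partners LP, giving 61% + 21% = 82%.
By parent–child attribution (R3), Rosa Baptiste is treated as also owning Chloe Baptiste's interest in Ridgefield Manufacturing Inc, giving 35% + 23% = 58%.
Chain via Oakhollow Partners LP → Clearview Group plc → Slate Trust (R2): 82% × 27% × 37% × 14% = 1.146852% of Brightpath Ventures LLC.
Chain via Ridgefield Manufacturing Inc. → Bluewater Realty LP → Ashford Services GmbH (R2): 58% × 27% × 57% × 13% = 1.160406% of Brightpath Ventures LLC.
Aggregating (R1): 1.146852% + 1.160406% = 2.307258%.

2.307258%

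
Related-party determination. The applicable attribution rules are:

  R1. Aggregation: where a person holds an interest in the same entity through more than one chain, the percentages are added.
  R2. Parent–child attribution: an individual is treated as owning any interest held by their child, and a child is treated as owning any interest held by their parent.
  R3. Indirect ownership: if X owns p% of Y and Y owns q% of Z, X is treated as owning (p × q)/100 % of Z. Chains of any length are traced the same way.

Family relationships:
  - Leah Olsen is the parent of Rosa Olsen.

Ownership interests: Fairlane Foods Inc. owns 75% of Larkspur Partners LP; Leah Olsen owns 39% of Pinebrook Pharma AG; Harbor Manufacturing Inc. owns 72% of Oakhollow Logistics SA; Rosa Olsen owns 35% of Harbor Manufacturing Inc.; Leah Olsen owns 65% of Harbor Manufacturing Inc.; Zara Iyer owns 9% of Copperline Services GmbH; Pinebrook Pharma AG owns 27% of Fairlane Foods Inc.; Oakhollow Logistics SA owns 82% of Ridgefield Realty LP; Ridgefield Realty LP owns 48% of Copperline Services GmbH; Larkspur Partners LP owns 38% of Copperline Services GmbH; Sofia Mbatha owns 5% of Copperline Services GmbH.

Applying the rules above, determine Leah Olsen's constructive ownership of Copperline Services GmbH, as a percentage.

31.34025%

By parent–child attribution (R2), Leah Olsen is treated as also owning Rosa Olsen's interest in Harbor Manufacturing Inc, giving 65% + 35% = 100%.
Chain via Pinebrook Pharma AG → Fairlane Foods Inc. → Larkspur Partners LP (R3): 39% × 27% × 75% × 38% = 3.00105% of Copperline Services GmbH.
Chain via Harbor Manufacturing Inc. → Oakhollow Logistics SA → Ridgefield Realty LP (R3): 100% × 72% × 82% × 48% = 28.3392% of Copperline Services GmbH.
Aggregating (R1): 3.00105% + 28.3392% = 31.34025%.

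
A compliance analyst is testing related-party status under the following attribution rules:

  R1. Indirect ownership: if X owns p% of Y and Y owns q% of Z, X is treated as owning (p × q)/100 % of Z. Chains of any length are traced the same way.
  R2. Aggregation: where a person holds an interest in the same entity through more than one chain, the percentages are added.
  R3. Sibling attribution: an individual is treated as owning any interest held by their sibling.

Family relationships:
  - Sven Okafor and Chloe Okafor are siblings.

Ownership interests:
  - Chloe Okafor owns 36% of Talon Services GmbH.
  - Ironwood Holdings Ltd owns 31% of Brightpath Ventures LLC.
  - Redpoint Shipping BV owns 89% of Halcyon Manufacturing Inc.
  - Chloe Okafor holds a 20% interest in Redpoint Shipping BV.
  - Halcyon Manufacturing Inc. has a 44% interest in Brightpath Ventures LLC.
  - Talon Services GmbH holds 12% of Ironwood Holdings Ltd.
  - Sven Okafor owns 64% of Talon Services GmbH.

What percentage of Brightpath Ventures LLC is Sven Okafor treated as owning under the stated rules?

By sibling attribution (R3), Sven Okafor is treated as also owning Chloe Okafor's interest in Talon Services GmbH, giving 64% + 36% = 100%.
By sibling attribution (R3), Sven Okafor is treated as owning Chloe Okafor's 20% interest in Redpoint Shipping BV.
Chain via Talon Services GmbH → Ironwood Holdings Ltd (R1): 100% × 12% × 31% = 3.72% of Brightpath Ventures LLC.
Chain via Redpoint Shipping BV → Halcyon Manufacturing Inc. (R1): 20% × 89% × 44% = 7.832% of Brightpath Ventures LLC.
Aggregating (R2): 3.72% + 7.832% = 11.552%.

11.552%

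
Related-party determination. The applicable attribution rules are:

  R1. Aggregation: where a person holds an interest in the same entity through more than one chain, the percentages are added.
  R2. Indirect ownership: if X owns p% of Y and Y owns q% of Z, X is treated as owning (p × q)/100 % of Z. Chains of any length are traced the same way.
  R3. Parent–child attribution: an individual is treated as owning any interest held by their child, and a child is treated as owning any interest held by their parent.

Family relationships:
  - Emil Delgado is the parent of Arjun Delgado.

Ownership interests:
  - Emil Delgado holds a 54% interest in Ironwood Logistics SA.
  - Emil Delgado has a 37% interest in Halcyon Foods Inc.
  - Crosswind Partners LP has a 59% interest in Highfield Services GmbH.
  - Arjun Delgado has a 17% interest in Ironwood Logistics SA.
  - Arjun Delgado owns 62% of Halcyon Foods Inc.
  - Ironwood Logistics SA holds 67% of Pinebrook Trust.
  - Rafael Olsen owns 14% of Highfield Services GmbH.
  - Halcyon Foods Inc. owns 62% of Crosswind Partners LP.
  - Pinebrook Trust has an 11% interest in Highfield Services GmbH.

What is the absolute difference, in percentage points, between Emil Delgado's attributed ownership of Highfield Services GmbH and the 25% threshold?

16.4469

By parent–child attribution (R3), Emil Delgado is treated as also owning Arjun Delgado's interest in Ironwood Logistics SA, giving 54% + 17% = 71%.
By parent–child attribution (R3), Emil Delgado is treated as also owning Arjun Delgado's interest in Halcyon Foods Inc, giving 37% + 62% = 99%.
Chain via Ironwood Logistics SA → Pinebrook Trust (R2): 71% × 67% × 11% = 5.2327% of Highfield Services GmbH.
Chain via Halcyon Foods Inc. → Crosswind Partners LP (R2): 99% × 62% × 59% = 36.2142% of Highfield Services GmbH.
Aggregating (R1): 5.2327% + 36.2142% = 41.4469%.
41.4469% exceeds the 25% threshold by 16.4469 percentage points.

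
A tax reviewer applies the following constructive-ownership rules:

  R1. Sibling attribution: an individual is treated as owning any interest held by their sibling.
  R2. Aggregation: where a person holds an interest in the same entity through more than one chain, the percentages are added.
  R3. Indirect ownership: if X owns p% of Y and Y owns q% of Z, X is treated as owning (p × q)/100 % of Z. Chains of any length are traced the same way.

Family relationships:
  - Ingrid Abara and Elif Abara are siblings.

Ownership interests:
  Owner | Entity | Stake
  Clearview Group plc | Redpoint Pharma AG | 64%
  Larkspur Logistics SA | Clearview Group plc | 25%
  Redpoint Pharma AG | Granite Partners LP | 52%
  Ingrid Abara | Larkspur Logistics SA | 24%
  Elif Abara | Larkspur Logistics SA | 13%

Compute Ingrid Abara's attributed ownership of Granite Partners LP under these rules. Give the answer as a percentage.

By sibling attribution (R1), Ingrid Abara is treated as also owning Elif Abara's interest in Larkspur Logistics SA, giving 24% + 13% = 37%.
Chain via Larkspur Logistics SA → Clearview Group plc → Redpoint Pharma AG (R3): 37% × 25% × 64% × 52% = 3.0784% of Granite Partners LP.

3.0784%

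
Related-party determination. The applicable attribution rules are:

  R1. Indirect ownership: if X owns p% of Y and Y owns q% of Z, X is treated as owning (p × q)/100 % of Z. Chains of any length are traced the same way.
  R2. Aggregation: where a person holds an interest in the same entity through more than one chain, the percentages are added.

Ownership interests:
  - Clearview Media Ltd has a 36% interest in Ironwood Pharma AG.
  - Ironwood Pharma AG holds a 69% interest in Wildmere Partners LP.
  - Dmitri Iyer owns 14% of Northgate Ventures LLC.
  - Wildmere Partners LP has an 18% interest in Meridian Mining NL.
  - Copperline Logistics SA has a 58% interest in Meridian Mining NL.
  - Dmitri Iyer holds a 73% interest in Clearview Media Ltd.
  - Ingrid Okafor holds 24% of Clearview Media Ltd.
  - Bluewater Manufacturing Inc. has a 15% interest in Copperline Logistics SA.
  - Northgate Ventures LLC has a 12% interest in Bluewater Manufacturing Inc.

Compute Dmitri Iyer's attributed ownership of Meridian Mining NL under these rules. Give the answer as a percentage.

3.410136%

Chain via Clearview Media Ltd → Ironwood Pharma AG → Wildmere Partners LP (R1): 73% × 36% × 69% × 18% = 3.263976% of Meridian Mining NL.
Chain via Northgate Ventures LLC → Bluewater Manufacturing Inc. → Copperline Logistics SA (R1): 14% × 12% × 15% × 58% = 0.14616% of Meridian Mining NL.
Aggregating (R2): 3.263976% + 0.14616% = 3.410136%.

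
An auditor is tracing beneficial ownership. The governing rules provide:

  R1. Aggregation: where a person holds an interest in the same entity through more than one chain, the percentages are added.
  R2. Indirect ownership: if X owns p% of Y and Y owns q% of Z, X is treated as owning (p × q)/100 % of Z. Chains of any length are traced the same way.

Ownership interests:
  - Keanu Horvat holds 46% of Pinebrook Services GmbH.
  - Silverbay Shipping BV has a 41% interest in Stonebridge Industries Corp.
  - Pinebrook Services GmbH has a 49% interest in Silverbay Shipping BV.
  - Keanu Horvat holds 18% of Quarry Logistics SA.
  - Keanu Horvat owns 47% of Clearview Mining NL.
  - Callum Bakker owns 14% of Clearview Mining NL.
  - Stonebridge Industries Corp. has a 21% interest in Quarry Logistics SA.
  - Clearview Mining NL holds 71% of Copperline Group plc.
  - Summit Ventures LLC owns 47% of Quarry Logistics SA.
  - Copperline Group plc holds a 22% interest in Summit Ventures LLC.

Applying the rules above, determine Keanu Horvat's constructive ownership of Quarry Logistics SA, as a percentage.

23.391152%

Chain via Clearview Mining NL → Copperline Group plc → Summit Ventures LLC (R2): 47% × 71% × 22% × 47% = 3.450458% of Quarry Logistics SA.
Chain via Pinebrook Services GmbH → Silverbay Shipping BV → Stonebridge Industries Corp. (R2): 46% × 49% × 41% × 21% = 1.940694% of Quarry Logistics SA.
Direct interest in Quarry Logistics SA: 18%.
Aggregating (R1): 3.450458% + 1.940694% + 18% = 23.391152%.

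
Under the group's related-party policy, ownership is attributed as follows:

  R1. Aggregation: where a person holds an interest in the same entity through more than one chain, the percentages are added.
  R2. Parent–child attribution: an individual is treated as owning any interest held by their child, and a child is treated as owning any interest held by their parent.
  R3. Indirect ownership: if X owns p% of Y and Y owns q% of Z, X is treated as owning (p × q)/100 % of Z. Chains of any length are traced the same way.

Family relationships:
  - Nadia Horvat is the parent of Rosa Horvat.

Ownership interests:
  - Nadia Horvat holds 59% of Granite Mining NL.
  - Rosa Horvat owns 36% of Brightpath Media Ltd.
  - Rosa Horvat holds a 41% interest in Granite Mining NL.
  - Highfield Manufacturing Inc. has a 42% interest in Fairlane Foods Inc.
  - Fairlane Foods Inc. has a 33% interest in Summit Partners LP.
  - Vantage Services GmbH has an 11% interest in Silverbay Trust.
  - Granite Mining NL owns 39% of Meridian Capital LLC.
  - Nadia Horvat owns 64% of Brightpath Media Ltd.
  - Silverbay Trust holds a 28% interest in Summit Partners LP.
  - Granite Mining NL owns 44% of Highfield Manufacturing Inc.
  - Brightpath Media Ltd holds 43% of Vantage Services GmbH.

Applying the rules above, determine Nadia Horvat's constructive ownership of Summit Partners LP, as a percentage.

7.4228%

By parent–child attribution (R2), Nadia Horvat is treated as also owning Rosa Horvat's interest in Brightpath Media Ltd, giving 64% + 36% = 100%.
By parent–child attribution (R2), Nadia Horvat is treated as also owning Rosa Horvat's interest in Granite Mining NL, giving 59% + 41% = 100%.
Chain via Brightpath Media Ltd → Vantage Services GmbH → Silverbay Trust (R3): 100% × 43% × 11% × 28% = 1.3244% of Summit Partners LP.
Chain via Granite Mining NL → Highfield Manufacturing Inc. → Fairlane Foods Inc. (R3): 100% × 44% × 42% × 33% = 6.0984% of Summit Partners LP.
Aggregating (R1): 1.3244% + 6.0984% = 7.4228%.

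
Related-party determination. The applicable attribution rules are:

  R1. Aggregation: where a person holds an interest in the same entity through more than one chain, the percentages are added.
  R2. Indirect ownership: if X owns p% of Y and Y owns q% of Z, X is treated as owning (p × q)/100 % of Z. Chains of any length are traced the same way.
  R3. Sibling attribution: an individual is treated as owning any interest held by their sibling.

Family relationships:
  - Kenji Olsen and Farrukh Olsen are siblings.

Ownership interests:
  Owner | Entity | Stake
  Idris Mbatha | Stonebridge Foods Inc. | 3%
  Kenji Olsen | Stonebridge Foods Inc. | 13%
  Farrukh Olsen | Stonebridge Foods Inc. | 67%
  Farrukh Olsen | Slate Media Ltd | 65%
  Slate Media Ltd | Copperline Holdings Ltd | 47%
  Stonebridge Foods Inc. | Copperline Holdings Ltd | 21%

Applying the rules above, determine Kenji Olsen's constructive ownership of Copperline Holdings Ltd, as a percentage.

47.35%

By sibling attribution (R3), Kenji Olsen is treated as also owning Farrukh Olsen's interest in Stonebridge Foods Inc, giving 13% + 67% = 80%.
By sibling attribution (R3), Kenji Olsen is treated as owning Farrukh Olsen's 65% interest in Slate Media Ltd.
Chain via Stonebridge Foods Inc. (R2): 80% × 21% = 16.8% of Copperline Holdings Ltd.
Chain via Slate Media Ltd (R2): 65% × 47% = 30.55% of Copperline Holdings Ltd.
Aggregating (R1): 16.8% + 30.55% = 47.35%.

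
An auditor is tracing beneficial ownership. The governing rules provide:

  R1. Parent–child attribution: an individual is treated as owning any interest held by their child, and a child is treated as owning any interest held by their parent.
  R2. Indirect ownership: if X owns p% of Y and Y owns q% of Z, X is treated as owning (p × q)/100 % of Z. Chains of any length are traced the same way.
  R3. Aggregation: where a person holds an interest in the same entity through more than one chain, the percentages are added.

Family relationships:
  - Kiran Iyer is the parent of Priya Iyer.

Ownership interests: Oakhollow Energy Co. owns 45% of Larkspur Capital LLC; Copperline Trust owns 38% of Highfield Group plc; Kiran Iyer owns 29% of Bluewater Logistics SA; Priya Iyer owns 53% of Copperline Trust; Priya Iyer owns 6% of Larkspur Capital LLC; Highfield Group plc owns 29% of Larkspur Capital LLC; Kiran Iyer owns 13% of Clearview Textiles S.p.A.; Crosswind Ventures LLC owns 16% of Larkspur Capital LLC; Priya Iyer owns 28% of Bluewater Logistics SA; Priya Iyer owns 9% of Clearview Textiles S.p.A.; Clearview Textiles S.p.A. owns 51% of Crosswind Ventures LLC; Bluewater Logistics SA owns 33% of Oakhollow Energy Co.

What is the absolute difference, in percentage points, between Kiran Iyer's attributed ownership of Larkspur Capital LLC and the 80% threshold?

By parent–child attribution (R1), Kiran Iyer is treated as also owning Priya Iyer's interest in Bluewater Logistics SA, giving 29% + 28% = 57%.
By parent–child attribution (R1), Kiran Iyer is treated as also owning Priya Iyer's interest in Clearview Textiles S.p.A, giving 13% + 9% = 22%.
By parent–child attribution (R1), Kiran Iyer is treated as owning Priya Iyer's 53% interest in Copperline Trust.
By parent–child attribution (R1), Kiran Iyer is treated as owning Priya Iyer's 6% interest in Larkspur Capital LLC.
Chain via Bluewater Logistics SA → Oakhollow Energy Co. (R2): 57% × 33% × 45% = 8.4645% of Larkspur Capital LLC.
Chain via Clearview Textiles S.p.A. → Crosswind Ventures LLC (R2): 22% × 51% × 16% = 1.7952% of Larkspur Capital LLC.
Chain via Copperline Trust → Highfield Group plc (R2): 53% × 38% × 29% = 5.8406% of Larkspur Capital LLC.
Direct interest in Larkspur Capital LLC: 6%.
Aggregating (R3): 8.4645% + 1.7952% + 5.8406% + 6% = 22.1003%.
22.1003% falls short of the 80% threshold by 57.8997 percentage points.

57.8997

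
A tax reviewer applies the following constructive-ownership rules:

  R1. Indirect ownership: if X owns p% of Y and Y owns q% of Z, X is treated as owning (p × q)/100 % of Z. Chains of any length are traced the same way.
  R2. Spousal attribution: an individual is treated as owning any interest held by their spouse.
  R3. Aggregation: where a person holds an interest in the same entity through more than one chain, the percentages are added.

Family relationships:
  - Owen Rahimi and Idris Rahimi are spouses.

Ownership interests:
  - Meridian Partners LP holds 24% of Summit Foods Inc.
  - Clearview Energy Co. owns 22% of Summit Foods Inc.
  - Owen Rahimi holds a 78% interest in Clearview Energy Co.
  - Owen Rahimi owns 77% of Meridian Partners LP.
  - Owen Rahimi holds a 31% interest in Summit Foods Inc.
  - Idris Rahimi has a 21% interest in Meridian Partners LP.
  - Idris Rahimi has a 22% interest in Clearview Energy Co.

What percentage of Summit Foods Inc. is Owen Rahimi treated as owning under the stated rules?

By spousal attribution (R2), Owen Rahimi is treated as also owning Idris Rahimi's interest in Meridian Partners LP, giving 77% + 21% = 98%.
By spousal attribution (R2), Owen Rahimi is treated as also owning Idris Rahimi's interest in Clearview Energy Co, giving 78% + 22% = 100%.
Chain via Meridian Partners LP (R1): 98% × 24% = 23.52% of Summit Foods Inc.
Chain via Clearview Energy Co. (R1): 100% × 22% = 22% of Summit Foods Inc.
Direct interest in Summit Foods Inc: 31%.
Aggregating (R3): 23.52% + 22% + 31% = 76.52%.

76.52%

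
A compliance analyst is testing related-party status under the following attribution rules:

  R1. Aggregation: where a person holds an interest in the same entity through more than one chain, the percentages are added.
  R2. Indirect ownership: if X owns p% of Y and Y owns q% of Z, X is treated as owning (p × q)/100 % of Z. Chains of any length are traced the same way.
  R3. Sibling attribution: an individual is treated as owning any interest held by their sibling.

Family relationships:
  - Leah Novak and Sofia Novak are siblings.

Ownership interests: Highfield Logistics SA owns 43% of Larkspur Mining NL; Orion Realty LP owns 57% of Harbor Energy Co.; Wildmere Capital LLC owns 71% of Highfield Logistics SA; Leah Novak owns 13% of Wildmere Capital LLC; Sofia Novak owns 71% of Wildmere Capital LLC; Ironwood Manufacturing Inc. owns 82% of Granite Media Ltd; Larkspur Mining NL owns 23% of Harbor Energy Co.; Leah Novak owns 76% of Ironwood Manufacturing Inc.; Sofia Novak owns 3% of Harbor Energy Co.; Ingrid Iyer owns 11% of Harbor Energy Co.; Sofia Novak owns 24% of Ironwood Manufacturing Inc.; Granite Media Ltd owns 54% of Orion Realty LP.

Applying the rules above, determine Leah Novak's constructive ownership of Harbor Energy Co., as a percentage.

34.137996%

By sibling attribution (R3), Leah Novak is treated as also owning Sofia Novak's interest in Ironwood Manufacturing Inc, giving 76% + 24% = 100%.
By sibling attribution (R3), Leah Novak is treated as also owning Sofia Novak's interest in Wildmere Capital LLC, giving 13% + 71% = 84%.
By sibling attribution (R3), Leah Novak is treated as owning Sofia Novak's 3% interest in Harbor Energy Co.
Chain via Ironwood Manufacturing Inc. → Granite Media Ltd → Orion Realty LP (R2): 100% × 82% × 54% × 57% = 25.2396% of Harbor Energy Co.
Chain via Wildmere Capital LLC → Highfield Logistics SA → Larkspur Mining NL (R2): 84% × 71% × 43% × 23% = 5.898396% of Harbor Energy Co.
Direct interest in Harbor Energy Co: 3%.
Aggregating (R1): 25.2396% + 5.898396% + 3% = 34.137996%.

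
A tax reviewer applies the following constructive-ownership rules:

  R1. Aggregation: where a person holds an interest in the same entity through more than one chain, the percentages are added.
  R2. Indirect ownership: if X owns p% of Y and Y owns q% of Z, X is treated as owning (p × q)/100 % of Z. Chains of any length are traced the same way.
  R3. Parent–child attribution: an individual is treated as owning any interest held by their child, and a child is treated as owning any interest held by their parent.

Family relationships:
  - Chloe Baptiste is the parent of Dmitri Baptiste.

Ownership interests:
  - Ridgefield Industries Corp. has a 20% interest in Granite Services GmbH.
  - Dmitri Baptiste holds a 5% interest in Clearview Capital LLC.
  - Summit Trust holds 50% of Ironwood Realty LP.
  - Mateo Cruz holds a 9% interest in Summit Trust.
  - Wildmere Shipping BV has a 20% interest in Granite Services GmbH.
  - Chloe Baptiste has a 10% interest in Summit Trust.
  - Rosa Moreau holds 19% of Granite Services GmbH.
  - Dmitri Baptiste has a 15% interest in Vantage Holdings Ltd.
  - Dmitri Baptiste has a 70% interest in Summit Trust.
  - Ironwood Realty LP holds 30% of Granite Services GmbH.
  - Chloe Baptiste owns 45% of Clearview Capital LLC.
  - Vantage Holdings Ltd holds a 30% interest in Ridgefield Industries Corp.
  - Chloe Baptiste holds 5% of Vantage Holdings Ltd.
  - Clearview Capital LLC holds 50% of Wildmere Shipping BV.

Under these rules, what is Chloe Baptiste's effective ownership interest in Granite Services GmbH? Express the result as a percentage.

18.2%

By parent–child attribution (R3), Chloe Baptiste is treated as also owning Dmitri Baptiste's interest in Clearview Capital LLC, giving 45% + 5% = 50%.
By parent–child attribution (R3), Chloe Baptiste is treated as also owning Dmitri Baptiste's interest in Vantage Holdings Ltd, giving 5% + 15% = 20%.
By parent–child attribution (R3), Chloe Baptiste is treated as also owning Dmitri Baptiste's interest in Summit Trust, giving 10% + 70% = 80%.
Chain via Clearview Capital LLC → Wildmere Shipping BV (R2): 50% × 50% × 20% = 5% of Granite Services GmbH.
Chain via Vantage Holdings Ltd → Ridgefield Industries Corp. (R2): 20% × 30% × 20% = 1.2% of Granite Services GmbH.
Chain via Summit Trust → Ironwood Realty LP (R2): 80% × 50% × 30% = 12% of Granite Services GmbH.
Aggregating (R1): 5% + 1.2% + 12% = 18.2%.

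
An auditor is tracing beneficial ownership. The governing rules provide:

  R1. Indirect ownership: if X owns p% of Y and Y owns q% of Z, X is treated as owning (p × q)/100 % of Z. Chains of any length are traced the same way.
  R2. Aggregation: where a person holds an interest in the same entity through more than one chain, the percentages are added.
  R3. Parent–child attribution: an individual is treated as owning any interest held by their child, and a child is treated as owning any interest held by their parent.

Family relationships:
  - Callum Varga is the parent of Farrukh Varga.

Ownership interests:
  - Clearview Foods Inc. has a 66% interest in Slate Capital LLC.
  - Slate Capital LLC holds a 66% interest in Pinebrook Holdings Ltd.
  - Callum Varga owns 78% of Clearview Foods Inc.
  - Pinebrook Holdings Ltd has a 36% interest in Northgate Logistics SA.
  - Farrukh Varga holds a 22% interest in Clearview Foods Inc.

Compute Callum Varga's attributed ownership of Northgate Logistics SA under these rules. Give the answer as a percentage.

15.6816%

By parent–child attribution (R3), Callum Varga is treated as also owning Farrukh Varga's interest in Clearview Foods Inc, giving 78% + 22% = 100%.
Chain via Clearview Foods Inc. → Slate Capital LLC → Pinebrook Holdings Ltd (R1): 100% × 66% × 66% × 36% = 15.6816% of Northgate Logistics SA.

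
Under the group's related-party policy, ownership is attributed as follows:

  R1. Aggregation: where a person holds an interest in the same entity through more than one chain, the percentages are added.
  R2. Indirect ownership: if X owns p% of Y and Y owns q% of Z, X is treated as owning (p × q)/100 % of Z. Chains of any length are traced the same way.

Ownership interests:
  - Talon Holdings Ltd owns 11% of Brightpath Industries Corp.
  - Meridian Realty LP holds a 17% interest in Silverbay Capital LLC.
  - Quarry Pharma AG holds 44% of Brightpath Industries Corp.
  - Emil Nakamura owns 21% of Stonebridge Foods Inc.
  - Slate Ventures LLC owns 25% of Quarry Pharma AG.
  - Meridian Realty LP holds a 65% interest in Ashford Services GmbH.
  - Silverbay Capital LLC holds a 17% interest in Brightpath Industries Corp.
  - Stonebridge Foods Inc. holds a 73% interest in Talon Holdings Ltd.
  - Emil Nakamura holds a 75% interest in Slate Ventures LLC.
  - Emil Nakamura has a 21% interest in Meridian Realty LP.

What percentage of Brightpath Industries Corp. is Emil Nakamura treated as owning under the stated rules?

10.5432%

Chain via Slate Ventures LLC → Quarry Pharma AG (R2): 75% × 25% × 44% = 8.25% of Brightpath Industries Corp.
Chain via Meridian Realty LP → Silverbay Capital LLC (R2): 21% × 17% × 17% = 0.6069% of Brightpath Industries Corp.
Chain via Stonebridge Foods Inc. → Talon Holdings Ltd (R2): 21% × 73% × 11% = 1.6863% of Brightpath Industries Corp.
Aggregating (R1): 8.25% + 0.6069% + 1.6863% = 10.5432%.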